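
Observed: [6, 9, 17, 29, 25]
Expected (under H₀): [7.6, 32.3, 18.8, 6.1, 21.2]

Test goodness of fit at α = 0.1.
Chi-square goodness of fit test:
H₀: observed counts match expected distribution
H₁: observed counts differ from expected distribution
df = k - 1 = 4
χ² = Σ(O - E)²/E
   = (6 - 7.6)²/7.6 + (9 - 32.3)²/32.3 + (17 - 18.8)²/18.8 + (29 - 6.1)²/6.1 + (25 - 21.2)²/21.2
   = 0.337 + 16.808 + 0.172 + 85.969 + 0.681
   = 103.97
p-value < 0.0001

Since p-value < α = 0.1, we reject H₀.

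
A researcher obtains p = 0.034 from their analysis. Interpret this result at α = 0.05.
Since p = 0.034 < α = 0.05, reject H₀.
There is sufficient evidence to reject the null hypothesis; the result is statistically significant at the 0.05 level.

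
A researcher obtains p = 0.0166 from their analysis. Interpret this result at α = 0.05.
Since p = 0.0166 < α = 0.05, reject H₀.
There is sufficient evidence to reject the null hypothesis; the result is statistically significant at the 0.05 level.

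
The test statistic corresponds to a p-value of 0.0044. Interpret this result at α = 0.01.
Since p = 0.0044 < α = 0.01, reject H₀.
There is sufficient evidence to reject the null hypothesis; the result is statistically significant at the 0.01 level.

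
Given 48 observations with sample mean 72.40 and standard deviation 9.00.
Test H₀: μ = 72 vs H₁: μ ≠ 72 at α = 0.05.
One-sample t-test:
H₀: μ = 72
H₁: μ ≠ 72
df = n - 1 = 47
t = (x̄ - μ₀) / (s/√n) = (72.40 - 72) / (9.00/√48) = 0.308
p-value = 0.7595

Since p-value > α = 0.05, we fail to reject H₀.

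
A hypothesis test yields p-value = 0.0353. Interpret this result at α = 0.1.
Since p = 0.0353 < α = 0.1, reject H₀.
There is sufficient evidence to reject the null hypothesis; the result is statistically significant at the 0.1 level.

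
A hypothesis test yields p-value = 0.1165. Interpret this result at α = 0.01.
Since p = 0.1165 > α = 0.01, fail to reject H₀.
There is insufficient evidence to reject the null hypothesis; the result is not statistically significant at the 0.01 level.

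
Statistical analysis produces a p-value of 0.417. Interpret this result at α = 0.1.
Since p = 0.417 > α = 0.1, fail to reject H₀.
There is insufficient evidence to reject the null hypothesis; the result is not statistically significant at the 0.1 level.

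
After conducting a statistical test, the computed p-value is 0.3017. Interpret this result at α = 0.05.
Since p = 0.3017 > α = 0.05, fail to reject H₀.
There is insufficient evidence to reject the null hypothesis; the result is not statistically significant at the 0.05 level.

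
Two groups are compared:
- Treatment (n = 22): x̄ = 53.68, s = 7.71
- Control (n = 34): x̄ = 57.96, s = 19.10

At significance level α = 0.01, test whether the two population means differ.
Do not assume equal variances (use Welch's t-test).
Welch's two-sample t-test:
H₀: μ₁ = μ₂
H₁: μ₁ ≠ μ₂
s₁²/n₁ = 7.71²/22 = 2.7020,  s₂²/n₂ = 19.10²/34 = 10.7297
SE = √(s₁²/n₁ + s₂²/n₂) = √(2.7020 + 10.7297) = 3.6649
df (Welch-Satterthwaite) = (s₁²/n₁ + s₂²/n₂)² / [(s₁²/n₁)²/(n₁-1) + (s₂²/n₂)²/(n₂-1)] ≈ 47.03
t = (x̄₁ - x̄₂) / SE = (53.68 - 57.96) / 3.6649 = -4.28 / 3.6649 = -1.168
p-value = 0.2488

Since p-value > α = 0.01, we fail to reject H₀.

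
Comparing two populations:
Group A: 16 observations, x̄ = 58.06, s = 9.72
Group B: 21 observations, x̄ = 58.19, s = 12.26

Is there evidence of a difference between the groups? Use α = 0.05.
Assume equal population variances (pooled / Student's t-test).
Student's two-sample t-test (equal variances):
H₀: μ₁ = μ₂
H₁: μ₁ ≠ μ₂
df = n₁ + n₂ - 2 = 35
Pooled variance s_p² = [(n₁-1)s₁² + (n₂-1)s₂²] / (n₁ + n₂ - 2) = [(15)(9.72²) + (20)(12.26²)] / 35 = 126.3808
SE = √(s_p²(1/n₁ + 1/n₂)) = √(126.3808 × (1/16 + 1/21)) = 3.7305
t = (x̄₁ - x̄₂) / SE = (58.06 - 58.19) / 3.7305 = -0.13 / 3.7305 = -0.035
p-value = 0.9724

Since p-value > α = 0.05, we fail to reject H₀.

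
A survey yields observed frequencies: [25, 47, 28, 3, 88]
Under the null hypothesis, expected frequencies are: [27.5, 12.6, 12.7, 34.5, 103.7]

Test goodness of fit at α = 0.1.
Chi-square goodness of fit test:
H₀: observed counts match expected distribution
H₁: observed counts differ from expected distribution
df = k - 1 = 4
χ² = Σ(O - E)²/E
   = (25 - 27.5)²/27.5 + (47 - 12.6)²/12.6 + (28 - 12.7)²/12.7 + (3 - 34.5)²/34.5 + (88 - 103.7)²/103.7
   = 0.227 + 93.917 + 18.432 + 28.761 + 2.377
   = 143.71
p-value < 0.0001

Since p-value < α = 0.1, we reject H₀.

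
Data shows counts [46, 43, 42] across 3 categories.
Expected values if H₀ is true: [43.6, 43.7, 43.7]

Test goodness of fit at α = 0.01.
Chi-square goodness of fit test:
H₀: observed counts match expected distribution
H₁: observed counts differ from expected distribution
df = k - 1 = 2
χ² = Σ(O - E)²/E
   = (46 - 43.6)²/43.6 + (43 - 43.7)²/43.7 + (42 - 43.7)²/43.7
   = 0.132 + 0.011 + 0.066
   = 0.21
p-value = 0.9006

Since p-value > α = 0.01, we fail to reject H₀.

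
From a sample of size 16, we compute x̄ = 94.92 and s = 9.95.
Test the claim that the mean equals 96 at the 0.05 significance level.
One-sample t-test:
H₀: μ = 96
H₁: μ ≠ 96
df = n - 1 = 15
t = (x̄ - μ₀) / (s/√n) = (94.92 - 96) / (9.95/√16) = -0.434
p-value = 0.6703

Since p-value > α = 0.05, we fail to reject H₀.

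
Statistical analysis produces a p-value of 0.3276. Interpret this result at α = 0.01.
Since p = 0.3276 > α = 0.01, fail to reject H₀.
There is insufficient evidence to reject the null hypothesis; the result is not statistically significant at the 0.01 level.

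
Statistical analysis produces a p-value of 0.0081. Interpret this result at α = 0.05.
Since p = 0.0081 < α = 0.05, reject H₀.
There is sufficient evidence to reject the null hypothesis; the result is statistically significant at the 0.05 level.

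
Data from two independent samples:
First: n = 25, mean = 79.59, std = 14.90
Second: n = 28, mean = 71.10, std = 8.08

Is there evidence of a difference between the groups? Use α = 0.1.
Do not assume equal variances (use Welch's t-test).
Welch's two-sample t-test:
H₀: μ₁ = μ₂
H₁: μ₁ ≠ μ₂
s₁²/n₁ = 14.90²/25 = 8.8804,  s₂²/n₂ = 8.08²/28 = 2.3317
SE = √(s₁²/n₁ + s₂²/n₂) = √(8.8804 + 2.3317) = 3.3484
df (Welch-Satterthwaite) = (s₁²/n₁ + s₂²/n₂)² / [(s₁²/n₁)²/(n₁-1) + (s₂²/n₂)²/(n₂-1)] ≈ 36.05
t = (x̄₁ - x̄₂) / SE = (79.59 - 71.10) / 3.3484 = 8.49 / 3.3484 = 2.536
p-value = 0.0157

Since p-value < α = 0.1, we reject H₀.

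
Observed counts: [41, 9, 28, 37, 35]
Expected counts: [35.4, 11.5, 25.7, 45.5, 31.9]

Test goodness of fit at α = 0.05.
Chi-square goodness of fit test:
H₀: observed counts match expected distribution
H₁: observed counts differ from expected distribution
df = k - 1 = 4
χ² = Σ(O - E)²/E
   = (41 - 35.4)²/35.4 + (9 - 11.5)²/11.5 + (28 - 25.7)²/25.7 + (37 - 45.5)²/45.5 + (35 - 31.9)²/31.9
   = 0.886 + 0.543 + 0.206 + 1.588 + 0.301
   = 3.52
p-value = 0.4742

Since p-value > α = 0.05, we fail to reject H₀.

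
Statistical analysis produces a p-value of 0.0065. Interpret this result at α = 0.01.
Since p = 0.0065 < α = 0.01, reject H₀.
There is sufficient evidence to reject the null hypothesis; the result is statistically significant at the 0.01 level.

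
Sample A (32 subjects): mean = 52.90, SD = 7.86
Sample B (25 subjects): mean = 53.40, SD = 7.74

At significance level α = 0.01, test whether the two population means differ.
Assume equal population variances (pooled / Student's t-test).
Student's two-sample t-test (equal variances):
H₀: μ₁ = μ₂
H₁: μ₁ ≠ μ₂
df = n₁ + n₂ - 2 = 55
Pooled variance s_p² = [(n₁-1)s₁² + (n₂-1)s₂²] / (n₁ + n₂ - 2) = [(31)(7.86²) + (24)(7.74²)] / 55 = 60.9627
SE = √(s_p²(1/n₁ + 1/n₂)) = √(60.9627 × (1/32 + 1/25)) = 2.0841
t = (x̄₁ - x̄₂) / SE = (52.90 - 53.40) / 2.0841 = -0.50 / 2.0841 = -0.240
p-value = 0.8113

Since p-value > α = 0.01, we fail to reject H₀.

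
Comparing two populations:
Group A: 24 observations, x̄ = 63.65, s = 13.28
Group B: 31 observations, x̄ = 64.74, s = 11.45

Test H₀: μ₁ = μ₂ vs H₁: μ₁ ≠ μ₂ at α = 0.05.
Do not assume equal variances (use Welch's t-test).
Welch's two-sample t-test:
H₀: μ₁ = μ₂
H₁: μ₁ ≠ μ₂
s₁²/n₁ = 13.28²/24 = 7.3483,  s₂²/n₂ = 11.45²/31 = 4.2291
SE = √(s₁²/n₁ + s₂²/n₂) = √(7.3483 + 4.2291) = 3.4026
df (Welch-Satterthwaite) = (s₁²/n₁ + s₂²/n₂)² / [(s₁²/n₁)²/(n₁-1) + (s₂²/n₂)²/(n₂-1)] ≈ 45.53
t = (x̄₁ - x̄₂) / SE = (63.65 - 64.74) / 3.4026 = -1.09 / 3.4026 = -0.320
p-value = 0.7502

Since p-value > α = 0.05, we fail to reject H₀.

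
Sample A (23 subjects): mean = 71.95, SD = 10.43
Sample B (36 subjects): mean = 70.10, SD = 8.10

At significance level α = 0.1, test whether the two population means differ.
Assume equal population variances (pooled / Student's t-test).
Student's two-sample t-test (equal variances):
H₀: μ₁ = μ₂
H₁: μ₁ ≠ μ₂
df = n₁ + n₂ - 2 = 57
Pooled variance s_p² = [(n₁-1)s₁² + (n₂-1)s₂²] / (n₁ + n₂ - 2) = [(22)(10.43²) + (35)(8.10²)] / 57 = 82.2740
SE = √(s_p²(1/n₁ + 1/n₂)) = √(82.2740 × (1/23 + 1/36)) = 2.4213
t = (x̄₁ - x̄₂) / SE = (71.95 - 70.10) / 2.4213 = 1.85 / 2.4213 = 0.764
p-value = 0.4480

Since p-value > α = 0.1, we fail to reject H₀.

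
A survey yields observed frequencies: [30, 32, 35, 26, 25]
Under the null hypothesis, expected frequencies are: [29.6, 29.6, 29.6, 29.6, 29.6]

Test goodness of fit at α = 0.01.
Chi-square goodness of fit test:
H₀: observed counts match expected distribution
H₁: observed counts differ from expected distribution
df = k - 1 = 4
χ² = Σ(O - E)²/E
   = (30 - 29.6)²/29.6 + (32 - 29.6)²/29.6 + (35 - 29.6)²/29.6 + (26 - 29.6)²/29.6 + (25 - 29.6)²/29.6
   = 0.005 + 0.195 + 0.985 + 0.438 + 0.715
   = 2.34
p-value = 0.6739

Since p-value > α = 0.01, we fail to reject H₀.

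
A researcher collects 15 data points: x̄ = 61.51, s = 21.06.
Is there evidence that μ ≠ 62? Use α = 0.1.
One-sample t-test:
H₀: μ = 62
H₁: μ ≠ 62
df = n - 1 = 14
t = (x̄ - μ₀) / (s/√n) = (61.51 - 62) / (21.06/√15) = -0.090
p-value = 0.9295

Since p-value > α = 0.1, we fail to reject H₀.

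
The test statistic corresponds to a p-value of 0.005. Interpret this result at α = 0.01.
Since p = 0.005 < α = 0.01, reject H₀.
There is sufficient evidence to reject the null hypothesis; the result is statistically significant at the 0.01 level.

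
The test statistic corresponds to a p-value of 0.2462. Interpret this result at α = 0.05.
Since p = 0.2462 > α = 0.05, fail to reject H₀.
There is insufficient evidence to reject the null hypothesis; the result is not statistically significant at the 0.05 level.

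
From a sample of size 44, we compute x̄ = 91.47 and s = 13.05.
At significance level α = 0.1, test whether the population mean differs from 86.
One-sample t-test:
H₀: μ = 86
H₁: μ ≠ 86
df = n - 1 = 43
t = (x̄ - μ₀) / (s/√n) = (91.47 - 86) / (13.05/√44) = 2.780
p-value = 0.0080

Since p-value < α = 0.1, we reject H₀.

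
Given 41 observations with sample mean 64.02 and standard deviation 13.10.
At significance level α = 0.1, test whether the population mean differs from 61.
One-sample t-test:
H₀: μ = 61
H₁: μ ≠ 61
df = n - 1 = 40
t = (x̄ - μ₀) / (s/√n) = (64.02 - 61) / (13.10/√41) = 1.476
p-value = 0.1477

Since p-value > α = 0.1, we fail to reject H₀.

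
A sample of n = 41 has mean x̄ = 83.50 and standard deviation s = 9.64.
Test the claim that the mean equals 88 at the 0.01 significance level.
One-sample t-test:
H₀: μ = 88
H₁: μ ≠ 88
df = n - 1 = 40
t = (x̄ - μ₀) / (s/√n) = (83.50 - 88) / (9.64/√41) = -2.989
p-value = 0.0048

Since p-value < α = 0.01, we reject H₀.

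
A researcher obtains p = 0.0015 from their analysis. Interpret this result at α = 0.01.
Since p = 0.0015 < α = 0.01, reject H₀.
There is sufficient evidence to reject the null hypothesis; the result is statistically significant at the 0.01 level.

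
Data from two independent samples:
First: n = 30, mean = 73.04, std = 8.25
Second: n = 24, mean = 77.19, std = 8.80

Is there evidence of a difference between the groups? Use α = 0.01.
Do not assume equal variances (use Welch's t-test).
Welch's two-sample t-test:
H₀: μ₁ = μ₂
H₁: μ₁ ≠ μ₂
s₁²/n₁ = 8.25²/30 = 2.2687,  s₂²/n₂ = 8.80²/24 = 3.2267
SE = √(s₁²/n₁ + s₂²/n₂) = √(2.2687 + 3.2267) = 2.3442
df (Welch-Satterthwaite) = (s₁²/n₁ + s₂²/n₂)² / [(s₁²/n₁)²/(n₁-1) + (s₂²/n₂)²/(n₂-1)] ≈ 47.92
t = (x̄₁ - x̄₂) / SE = (73.04 - 77.19) / 2.3442 = -4.15 / 2.3442 = -1.770
p-value = 0.0830

Since p-value > α = 0.01, we fail to reject H₀.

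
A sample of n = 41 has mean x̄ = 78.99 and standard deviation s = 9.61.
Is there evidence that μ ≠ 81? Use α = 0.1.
One-sample t-test:
H₀: μ = 81
H₁: μ ≠ 81
df = n - 1 = 40
t = (x̄ - μ₀) / (s/√n) = (78.99 - 81) / (9.61/√41) = -1.339
p-value = 0.1880

Since p-value > α = 0.1, we fail to reject H₀.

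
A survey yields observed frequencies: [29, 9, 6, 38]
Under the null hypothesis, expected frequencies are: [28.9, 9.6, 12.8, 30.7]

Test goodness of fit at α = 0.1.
Chi-square goodness of fit test:
H₀: observed counts match expected distribution
H₁: observed counts differ from expected distribution
df = k - 1 = 3
χ² = Σ(O - E)²/E
   = (29 - 28.9)²/28.9 + (9 - 9.6)²/9.6 + (6 - 12.8)²/12.8 + (38 - 30.7)²/30.7
   = 0.000 + 0.037 + 3.613 + 1.736
   = 5.39
p-value = 0.1456

Since p-value > α = 0.1, we fail to reject H₀.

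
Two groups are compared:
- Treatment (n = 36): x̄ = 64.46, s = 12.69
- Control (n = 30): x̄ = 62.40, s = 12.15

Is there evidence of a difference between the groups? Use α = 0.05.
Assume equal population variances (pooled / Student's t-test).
Student's two-sample t-test (equal variances):
H₀: μ₁ = μ₂
H₁: μ₁ ≠ μ₂
df = n₁ + n₂ - 2 = 64
Pooled variance s_p² = [(n₁-1)s₁² + (n₂-1)s₂²] / (n₁ + n₂ - 2) = [(35)(12.69²) + (29)(12.15²)] / 64 = 154.9581
SE = √(s_p²(1/n₁ + 1/n₂)) = √(154.9581 × (1/36 + 1/30)) = 3.0773
t = (x̄₁ - x̄₂) / SE = (64.46 - 62.40) / 3.0773 = 2.06 / 3.0773 = 0.669
p-value = 0.5056

Since p-value > α = 0.05, we fail to reject H₀.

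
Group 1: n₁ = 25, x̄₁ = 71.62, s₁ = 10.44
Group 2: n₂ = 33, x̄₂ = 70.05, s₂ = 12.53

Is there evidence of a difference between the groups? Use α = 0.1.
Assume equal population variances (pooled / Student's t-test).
Student's two-sample t-test (equal variances):
H₀: μ₁ = μ₂
H₁: μ₁ ≠ μ₂
df = n₁ + n₂ - 2 = 56
Pooled variance s_p² = [(n₁-1)s₁² + (n₂-1)s₂²] / (n₁ + n₂ - 2) = [(24)(10.44²) + (32)(12.53²)] / 56 = 136.4263
SE = √(s_p²(1/n₁ + 1/n₂)) = √(136.4263 × (1/25 + 1/33)) = 3.0970
t = (x̄₁ - x̄₂) / SE = (71.62 - 70.05) / 3.0970 = 1.57 / 3.0970 = 0.507
p-value = 0.6142

Since p-value > α = 0.1, we fail to reject H₀.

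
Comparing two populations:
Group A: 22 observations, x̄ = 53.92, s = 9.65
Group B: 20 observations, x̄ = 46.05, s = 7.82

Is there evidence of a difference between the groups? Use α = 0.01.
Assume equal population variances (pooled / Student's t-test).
Student's two-sample t-test (equal variances):
H₀: μ₁ = μ₂
H₁: μ₁ ≠ μ₂
df = n₁ + n₂ - 2 = 40
Pooled variance s_p² = [(n₁-1)s₁² + (n₂-1)s₂²] / (n₁ + n₂ - 2) = [(21)(9.65²) + (19)(7.82²)] / 40 = 77.9367
SE = √(s_p²(1/n₁ + 1/n₂)) = √(77.9367 × (1/22 + 1/20)) = 2.7275
t = (x̄₁ - x̄₂) / SE = (53.92 - 46.05) / 2.7275 = 7.87 / 2.7275 = 2.885
p-value = 0.0063

Since p-value < α = 0.01, we reject H₀.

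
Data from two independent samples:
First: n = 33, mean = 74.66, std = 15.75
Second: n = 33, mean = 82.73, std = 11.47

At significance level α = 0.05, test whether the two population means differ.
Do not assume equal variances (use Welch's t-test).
Welch's two-sample t-test:
H₀: μ₁ = μ₂
H₁: μ₁ ≠ μ₂
s₁²/n₁ = 15.75²/33 = 7.5170,  s₂²/n₂ = 11.47²/33 = 3.9867
SE = √(s₁²/n₁ + s₂²/n₂) = √(7.5170 + 3.9867) = 3.3917
df (Welch-Satterthwaite) = (s₁²/n₁ + s₂²/n₂)² / [(s₁²/n₁)²/(n₁-1) + (s₂²/n₂)²/(n₂-1)] ≈ 58.49
t = (x̄₁ - x̄₂) / SE = (74.66 - 82.73) / 3.3917 = -8.07 / 3.3917 = -2.379
p-value = 0.0206

Since p-value < α = 0.05, we reject H₀.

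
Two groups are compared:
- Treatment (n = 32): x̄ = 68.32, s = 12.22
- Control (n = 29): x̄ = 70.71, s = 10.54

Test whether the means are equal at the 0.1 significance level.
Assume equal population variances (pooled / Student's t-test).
Student's two-sample t-test (equal variances):
H₀: μ₁ = μ₂
H₁: μ₁ ≠ μ₂
df = n₁ + n₂ - 2 = 59
Pooled variance s_p² = [(n₁-1)s₁² + (n₂-1)s₂²] / (n₁ + n₂ - 2) = [(31)(12.22²) + (28)(10.54²)] / 59 = 131.1821
SE = √(s_p²(1/n₁ + 1/n₂)) = √(131.1821 × (1/32 + 1/29)) = 2.9365
t = (x̄₁ - x̄₂) / SE = (68.32 - 70.71) / 2.9365 = -2.39 / 2.9365 = -0.814
p-value = 0.4190

Since p-value > α = 0.1, we fail to reject H₀.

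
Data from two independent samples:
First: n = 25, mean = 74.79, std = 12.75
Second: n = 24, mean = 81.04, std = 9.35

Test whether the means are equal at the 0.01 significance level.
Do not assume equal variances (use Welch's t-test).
Welch's two-sample t-test:
H₀: μ₁ = μ₂
H₁: μ₁ ≠ μ₂
s₁²/n₁ = 12.75²/25 = 6.5025,  s₂²/n₂ = 9.35²/24 = 3.6426
SE = √(s₁²/n₁ + s₂²/n₂) = √(6.5025 + 3.6426) = 3.1851
df (Welch-Satterthwaite) = (s₁²/n₁ + s₂²/n₂)² / [(s₁²/n₁)²/(n₁-1) + (s₂²/n₂)²/(n₂-1)] ≈ 44.01
t = (x̄₁ - x̄₂) / SE = (74.79 - 81.04) / 3.1851 = -6.25 / 3.1851 = -1.962
p-value = 0.0561

Since p-value > α = 0.01, we fail to reject H₀.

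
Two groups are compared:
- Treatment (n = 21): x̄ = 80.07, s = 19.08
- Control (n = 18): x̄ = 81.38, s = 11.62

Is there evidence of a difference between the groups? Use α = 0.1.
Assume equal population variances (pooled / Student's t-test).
Student's two-sample t-test (equal variances):
H₀: μ₁ = μ₂
H₁: μ₁ ≠ μ₂
df = n₁ + n₂ - 2 = 37
Pooled variance s_p² = [(n₁-1)s₁² + (n₂-1)s₂²] / (n₁ + n₂ - 2) = [(20)(19.08²) + (17)(11.62²)] / 37 = 258.8201
SE = √(s_p²(1/n₁ + 1/n₂)) = √(258.8201 × (1/21 + 1/18)) = 5.1676
t = (x̄₁ - x̄₂) / SE = (80.07 - 81.38) / 5.1676 = -1.31 / 5.1676 = -0.254
p-value = 0.8013

Since p-value > α = 0.1, we fail to reject H₀.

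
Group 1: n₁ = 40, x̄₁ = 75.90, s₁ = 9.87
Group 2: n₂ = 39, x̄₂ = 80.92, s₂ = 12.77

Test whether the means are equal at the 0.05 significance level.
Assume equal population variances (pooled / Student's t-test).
Student's two-sample t-test (equal variances):
H₀: μ₁ = μ₂
H₁: μ₁ ≠ μ₂
df = n₁ + n₂ - 2 = 77
Pooled variance s_p² = [(n₁-1)s₁² + (n₂-1)s₂²] / (n₁ + n₂ - 2) = [(39)(9.87²) + (38)(12.77²)] / 77 = 129.8186
SE = √(s_p²(1/n₁ + 1/n₂)) = √(129.8186 × (1/40 + 1/39)) = 2.5640
t = (x̄₁ - x̄₂) / SE = (75.90 - 80.92) / 2.5640 = -5.02 / 2.5640 = -1.958
p-value = 0.0539

Since p-value > α = 0.05, we fail to reject H₀.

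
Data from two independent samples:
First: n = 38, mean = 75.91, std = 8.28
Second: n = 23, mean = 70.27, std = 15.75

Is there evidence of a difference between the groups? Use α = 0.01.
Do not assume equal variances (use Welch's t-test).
Welch's two-sample t-test:
H₀: μ₁ = μ₂
H₁: μ₁ ≠ μ₂
s₁²/n₁ = 8.28²/38 = 1.8042,  s₂²/n₂ = 15.75²/23 = 10.7853
SE = √(s₁²/n₁ + s₂²/n₂) = √(1.8042 + 10.7853) = 3.5482
df (Welch-Satterthwaite) = (s₁²/n₁ + s₂²/n₂)² / [(s₁²/n₁)²/(n₁-1) + (s₂²/n₂)²/(n₂-1)] ≈ 29.49
t = (x̄₁ - x̄₂) / SE = (75.91 - 70.27) / 3.5482 = 5.64 / 3.5482 = 1.590
p-value = 0.1226

Since p-value > α = 0.01, we fail to reject H₀.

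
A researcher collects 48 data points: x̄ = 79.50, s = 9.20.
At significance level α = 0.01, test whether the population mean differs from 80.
One-sample t-test:
H₀: μ = 80
H₁: μ ≠ 80
df = n - 1 = 47
t = (x̄ - μ₀) / (s/√n) = (79.50 - 80) / (9.20/√48) = -0.377
p-value = 0.7082

Since p-value > α = 0.01, we fail to reject H₀.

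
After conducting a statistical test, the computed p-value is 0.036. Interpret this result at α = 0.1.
Since p = 0.036 < α = 0.1, reject H₀.
There is sufficient evidence to reject the null hypothesis; the result is statistically significant at the 0.1 level.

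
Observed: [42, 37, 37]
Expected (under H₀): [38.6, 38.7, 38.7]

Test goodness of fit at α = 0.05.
Chi-square goodness of fit test:
H₀: observed counts match expected distribution
H₁: observed counts differ from expected distribution
df = k - 1 = 2
χ² = Σ(O - E)²/E
   = (42 - 38.6)²/38.6 + (37 - 38.7)²/38.7 + (37 - 38.7)²/38.7
   = 0.299 + 0.075 + 0.075
   = 0.45
p-value = 0.7990

Since p-value > α = 0.05, we fail to reject H₀.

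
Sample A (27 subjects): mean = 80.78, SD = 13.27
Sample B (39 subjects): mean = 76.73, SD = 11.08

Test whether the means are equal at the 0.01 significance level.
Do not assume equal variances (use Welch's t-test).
Welch's two-sample t-test:
H₀: μ₁ = μ₂
H₁: μ₁ ≠ μ₂
s₁²/n₁ = 13.27²/27 = 6.5220,  s₂²/n₂ = 11.08²/39 = 3.1479
SE = √(s₁²/n₁ + s₂²/n₂) = √(6.5220 + 3.1479) = 3.1096
df (Welch-Satterthwaite) = (s₁²/n₁ + s₂²/n₂)² / [(s₁²/n₁)²/(n₁-1) + (s₂²/n₂)²/(n₂-1)] ≈ 49.30
t = (x̄₁ - x̄₂) / SE = (80.78 - 76.73) / 3.1096 = 4.05 / 3.1096 = 1.302
p-value = 0.1988

Since p-value > α = 0.01, we fail to reject H₀.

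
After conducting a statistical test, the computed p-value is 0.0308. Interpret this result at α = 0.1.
Since p = 0.0308 < α = 0.1, reject H₀.
There is sufficient evidence to reject the null hypothesis; the result is statistically significant at the 0.1 level.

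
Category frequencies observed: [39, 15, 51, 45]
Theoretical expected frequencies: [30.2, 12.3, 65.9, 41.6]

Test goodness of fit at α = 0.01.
Chi-square goodness of fit test:
H₀: observed counts match expected distribution
H₁: observed counts differ from expected distribution
df = k - 1 = 3
χ² = Σ(O - E)²/E
   = (39 - 30.2)²/30.2 + (15 - 12.3)²/12.3 + (51 - 65.9)²/65.9 + (45 - 41.6)²/41.6
   = 2.564 + 0.593 + 3.369 + 0.278
   = 6.80
p-value = 0.0784

Since p-value > α = 0.01, we fail to reject H₀.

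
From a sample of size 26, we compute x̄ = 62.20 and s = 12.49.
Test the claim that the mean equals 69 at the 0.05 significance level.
One-sample t-test:
H₀: μ = 69
H₁: μ ≠ 69
df = n - 1 = 25
t = (x̄ - μ₀) / (s/√n) = (62.20 - 69) / (12.49/√26) = -2.776
p-value = 0.0103

Since p-value < α = 0.05, we reject H₀.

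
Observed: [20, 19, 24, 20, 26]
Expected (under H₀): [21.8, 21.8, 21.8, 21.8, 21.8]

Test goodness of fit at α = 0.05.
Chi-square goodness of fit test:
H₀: observed counts match expected distribution
H₁: observed counts differ from expected distribution
df = k - 1 = 4
χ² = Σ(O - E)²/E
   = (20 - 21.8)²/21.8 + (19 - 21.8)²/21.8 + (24 - 21.8)²/21.8 + (20 - 21.8)²/21.8 + (26 - 21.8)²/21.8
   = 0.149 + 0.360 + 0.222 + 0.149 + 0.809
   = 1.69
p-value = 0.7929

Since p-value > α = 0.05, we fail to reject H₀.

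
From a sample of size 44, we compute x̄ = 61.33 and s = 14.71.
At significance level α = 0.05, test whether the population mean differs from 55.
One-sample t-test:
H₀: μ = 55
H₁: μ ≠ 55
df = n - 1 = 43
t = (x̄ - μ₀) / (s/√n) = (61.33 - 55) / (14.71/√44) = 2.854
p-value = 0.0066

Since p-value < α = 0.05, we reject H₀.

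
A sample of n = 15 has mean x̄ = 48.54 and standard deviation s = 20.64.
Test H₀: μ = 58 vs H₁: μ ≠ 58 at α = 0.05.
One-sample t-test:
H₀: μ = 58
H₁: μ ≠ 58
df = n - 1 = 14
t = (x̄ - μ₀) / (s/√n) = (48.54 - 58) / (20.64/√15) = -1.775
p-value = 0.0976

Since p-value > α = 0.05, we fail to reject H₀.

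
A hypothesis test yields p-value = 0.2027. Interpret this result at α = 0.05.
Since p = 0.2027 > α = 0.05, fail to reject H₀.
There is insufficient evidence to reject the null hypothesis; the result is not statistically significant at the 0.05 level.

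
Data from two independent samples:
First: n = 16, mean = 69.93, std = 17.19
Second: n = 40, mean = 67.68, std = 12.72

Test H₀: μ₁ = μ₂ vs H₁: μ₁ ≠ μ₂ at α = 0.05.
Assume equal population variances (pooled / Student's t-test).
Student's two-sample t-test (equal variances):
H₀: μ₁ = μ₂
H₁: μ₁ ≠ μ₂
df = n₁ + n₂ - 2 = 54
Pooled variance s_p² = [(n₁-1)s₁² + (n₂-1)s₂²] / (n₁ + n₂ - 2) = [(15)(17.19²) + (39)(12.72²)] / 54 = 198.9367
SE = √(s_p²(1/n₁ + 1/n₂)) = √(198.9367 × (1/16 + 1/40)) = 4.1722
t = (x̄₁ - x̄₂) / SE = (69.93 - 67.68) / 4.1722 = 2.25 / 4.1722 = 0.539
p-value = 0.5919

Since p-value > α = 0.05, we fail to reject H₀.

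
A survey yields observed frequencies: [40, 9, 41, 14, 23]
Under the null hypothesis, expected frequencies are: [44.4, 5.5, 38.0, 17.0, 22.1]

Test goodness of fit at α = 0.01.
Chi-square goodness of fit test:
H₀: observed counts match expected distribution
H₁: observed counts differ from expected distribution
df = k - 1 = 4
χ² = Σ(O - E)²/E
   = (40 - 44.4)²/44.4 + (9 - 5.5)²/5.5 + (41 - 38.0)²/38.0 + (14 - 17.0)²/17.0 + (23 - 22.1)²/22.1
   = 0.436 + 2.227 + 0.237 + 0.529 + 0.037
   = 3.47
p-value = 0.4830

Since p-value > α = 0.01, we fail to reject H₀.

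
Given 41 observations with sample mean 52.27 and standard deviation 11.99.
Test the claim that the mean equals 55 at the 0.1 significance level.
One-sample t-test:
H₀: μ = 55
H₁: μ ≠ 55
df = n - 1 = 40
t = (x̄ - μ₀) / (s/√n) = (52.27 - 55) / (11.99/√41) = -1.458
p-value = 0.1527

Since p-value > α = 0.1, we fail to reject H₀.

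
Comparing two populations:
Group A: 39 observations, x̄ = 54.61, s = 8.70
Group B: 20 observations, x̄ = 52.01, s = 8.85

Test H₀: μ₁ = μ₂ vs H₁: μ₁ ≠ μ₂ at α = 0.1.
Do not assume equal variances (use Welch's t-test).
Welch's two-sample t-test:
H₀: μ₁ = μ₂
H₁: μ₁ ≠ μ₂
s₁²/n₁ = 8.70²/39 = 1.9408,  s₂²/n₂ = 8.85²/20 = 3.9161
SE = √(s₁²/n₁ + s₂²/n₂) = √(1.9408 + 3.9161) = 2.4201
df (Welch-Satterthwaite) = (s₁²/n₁ + s₂²/n₂)² / [(s₁²/n₁)²/(n₁-1) + (s₂²/n₂)²/(n₂-1)] ≈ 37.85
t = (x̄₁ - x̄₂) / SE = (54.61 - 52.01) / 2.4201 = 2.60 / 2.4201 = 1.074
p-value = 0.2895

Since p-value > α = 0.1, we fail to reject H₀.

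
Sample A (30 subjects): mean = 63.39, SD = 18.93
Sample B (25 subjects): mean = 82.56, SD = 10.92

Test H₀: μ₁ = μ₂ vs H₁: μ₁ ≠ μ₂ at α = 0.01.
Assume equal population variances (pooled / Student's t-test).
Student's two-sample t-test (equal variances):
H₀: μ₁ = μ₂
H₁: μ₁ ≠ μ₂
df = n₁ + n₂ - 2 = 53
Pooled variance s_p² = [(n₁-1)s₁² + (n₂-1)s₂²] / (n₁ + n₂ - 2) = [(29)(18.93²) + (24)(10.92²)] / 53 = 250.0739
SE = √(s_p²(1/n₁ + 1/n₂)) = √(250.0739 × (1/30 + 1/25)) = 4.2824
t = (x̄₁ - x̄₂) / SE = (63.39 - 82.56) / 4.2824 = -19.17 / 4.2824 = -4.476
p-value < 0.0001

Since p-value < α = 0.01, we reject H₀.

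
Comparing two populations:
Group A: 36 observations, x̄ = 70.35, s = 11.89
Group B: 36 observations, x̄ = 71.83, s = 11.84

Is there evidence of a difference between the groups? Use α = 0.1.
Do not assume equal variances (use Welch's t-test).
Welch's two-sample t-test:
H₀: μ₁ = μ₂
H₁: μ₁ ≠ μ₂
s₁²/n₁ = 11.89²/36 = 3.9270,  s₂²/n₂ = 11.84²/36 = 3.8940
SE = √(s₁²/n₁ + s₂²/n₂) = √(3.9270 + 3.8940) = 2.7966
df (Welch-Satterthwaite) = (s₁²/n₁ + s₂²/n₂)² / [(s₁²/n₁)²/(n₁-1) + (s₂²/n₂)²/(n₂-1)] ≈ 70.00
t = (x̄₁ - x̄₂) / SE = (70.35 - 71.83) / 2.7966 = -1.48 / 2.7966 = -0.529
p-value = 0.5983

Since p-value > α = 0.1, we fail to reject H₀.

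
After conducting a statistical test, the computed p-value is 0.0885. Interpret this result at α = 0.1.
Since p = 0.0885 < α = 0.1, reject H₀.
There is sufficient evidence to reject the null hypothesis; the result is statistically significant at the 0.1 level.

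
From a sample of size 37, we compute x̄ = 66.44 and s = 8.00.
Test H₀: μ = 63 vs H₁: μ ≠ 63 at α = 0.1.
One-sample t-test:
H₀: μ = 63
H₁: μ ≠ 63
df = n - 1 = 36
t = (x̄ - μ₀) / (s/√n) = (66.44 - 63) / (8.00/√37) = 2.616
p-value = 0.0129

Since p-value < α = 0.1, we reject H₀.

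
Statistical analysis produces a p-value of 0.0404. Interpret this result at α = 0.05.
Since p = 0.0404 < α = 0.05, reject H₀.
There is sufficient evidence to reject the null hypothesis; the result is statistically significant at the 0.05 level.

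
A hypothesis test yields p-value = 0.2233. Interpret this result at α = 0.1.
Since p = 0.2233 > α = 0.1, fail to reject H₀.
There is insufficient evidence to reject the null hypothesis; the result is not statistically significant at the 0.1 level.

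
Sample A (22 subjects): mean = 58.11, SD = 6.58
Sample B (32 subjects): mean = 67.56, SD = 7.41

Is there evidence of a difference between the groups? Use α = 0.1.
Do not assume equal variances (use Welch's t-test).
Welch's two-sample t-test:
H₀: μ₁ = μ₂
H₁: μ₁ ≠ μ₂
s₁²/n₁ = 6.58²/22 = 1.9680,  s₂²/n₂ = 7.41²/32 = 1.7159
SE = √(s₁²/n₁ + s₂²/n₂) = √(1.9680 + 1.7159) = 1.9193
df (Welch-Satterthwaite) = (s₁²/n₁ + s₂²/n₂)² / [(s₁²/n₁)²/(n₁-1) + (s₂²/n₂)²/(n₂-1)] ≈ 48.57
t = (x̄₁ - x̄₂) / SE = (58.11 - 67.56) / 1.9193 = -9.45 / 1.9193 = -4.924
p-value < 0.0001

Since p-value < α = 0.1, we reject H₀.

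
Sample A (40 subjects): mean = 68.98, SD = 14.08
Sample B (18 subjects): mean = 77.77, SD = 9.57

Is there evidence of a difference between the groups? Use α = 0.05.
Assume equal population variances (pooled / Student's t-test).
Student's two-sample t-test (equal variances):
H₀: μ₁ = μ₂
H₁: μ₁ ≠ μ₂
df = n₁ + n₂ - 2 = 56
Pooled variance s_p² = [(n₁-1)s₁² + (n₂-1)s₂²] / (n₁ + n₂ - 2) = [(39)(14.08²) + (17)(9.57²)] / 56 = 165.8670
SE = √(s_p²(1/n₁ + 1/n₂)) = √(165.8670 × (1/40 + 1/18)) = 3.6553
t = (x̄₁ - x̄₂) / SE = (68.98 - 77.77) / 3.6553 = -8.79 / 3.6553 = -2.405
p-value = 0.0195

Since p-value < α = 0.05, we reject H₀.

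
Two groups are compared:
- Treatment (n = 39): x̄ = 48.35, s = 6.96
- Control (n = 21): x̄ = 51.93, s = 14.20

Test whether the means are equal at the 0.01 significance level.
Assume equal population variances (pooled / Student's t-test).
Student's two-sample t-test (equal variances):
H₀: μ₁ = μ₂
H₁: μ₁ ≠ μ₂
df = n₁ + n₂ - 2 = 58
Pooled variance s_p² = [(n₁-1)s₁² + (n₂-1)s₂²] / (n₁ + n₂ - 2) = [(38)(6.96²) + (20)(14.20²)] / 58 = 101.2686
SE = √(s_p²(1/n₁ + 1/n₂)) = √(101.2686 × (1/39 + 1/21)) = 2.7238
t = (x̄₁ - x̄₂) / SE = (48.35 - 51.93) / 2.7238 = -3.58 / 2.7238 = -1.314
p-value = 0.1939

Since p-value > α = 0.01, we fail to reject H₀.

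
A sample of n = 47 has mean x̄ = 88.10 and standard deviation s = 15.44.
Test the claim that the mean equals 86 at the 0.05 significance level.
One-sample t-test:
H₀: μ = 86
H₁: μ ≠ 86
df = n - 1 = 46
t = (x̄ - μ₀) / (s/√n) = (88.10 - 86) / (15.44/√47) = 0.932
p-value = 0.3560

Since p-value > α = 0.05, we fail to reject H₀.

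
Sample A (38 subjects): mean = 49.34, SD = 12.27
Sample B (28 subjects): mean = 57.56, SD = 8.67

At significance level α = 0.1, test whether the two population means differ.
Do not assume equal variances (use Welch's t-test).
Welch's two-sample t-test:
H₀: μ₁ = μ₂
H₁: μ₁ ≠ μ₂
s₁²/n₁ = 12.27²/38 = 3.9619,  s₂²/n₂ = 8.67²/28 = 2.6846
SE = √(s₁²/n₁ + s₂²/n₂) = √(3.9619 + 2.6846) = 2.5781
df (Welch-Satterthwaite) = (s₁²/n₁ + s₂²/n₂)² / [(s₁²/n₁)²/(n₁-1) + (s₂²/n₂)²/(n₂-1)] ≈ 63.92
t = (x̄₁ - x̄₂) / SE = (49.34 - 57.56) / 2.5781 = -8.22 / 2.5781 = -3.188
p-value = 0.0022

Since p-value < α = 0.1, we reject H₀.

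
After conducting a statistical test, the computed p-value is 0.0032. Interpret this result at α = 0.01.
Since p = 0.0032 < α = 0.01, reject H₀.
There is sufficient evidence to reject the null hypothesis; the result is statistically significant at the 0.01 level.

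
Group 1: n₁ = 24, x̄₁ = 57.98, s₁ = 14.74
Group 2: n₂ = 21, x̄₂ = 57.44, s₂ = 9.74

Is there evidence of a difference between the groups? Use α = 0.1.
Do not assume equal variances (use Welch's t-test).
Welch's two-sample t-test:
H₀: μ₁ = μ₂
H₁: μ₁ ≠ μ₂
s₁²/n₁ = 14.74²/24 = 9.0528,  s₂²/n₂ = 9.74²/21 = 4.5175
SE = √(s₁²/n₁ + s₂²/n₂) = √(9.0528 + 4.5175) = 3.6838
df (Welch-Satterthwaite) = (s₁²/n₁ + s₂²/n₂)² / [(s₁²/n₁)²/(n₁-1) + (s₂²/n₂)²/(n₂-1)] ≈ 40.18
t = (x̄₁ - x̄₂) / SE = (57.98 - 57.44) / 3.6838 = 0.54 / 3.6838 = 0.147
p-value = 0.8842

Since p-value > α = 0.1, we fail to reject H₀.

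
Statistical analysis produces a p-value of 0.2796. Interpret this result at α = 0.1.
Since p = 0.2796 > α = 0.1, fail to reject H₀.
There is insufficient evidence to reject the null hypothesis; the result is not statistically significant at the 0.1 level.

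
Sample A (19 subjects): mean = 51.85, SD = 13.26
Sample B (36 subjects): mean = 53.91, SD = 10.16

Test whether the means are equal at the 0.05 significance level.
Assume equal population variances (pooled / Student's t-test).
Student's two-sample t-test (equal variances):
H₀: μ₁ = μ₂
H₁: μ₁ ≠ μ₂
df = n₁ + n₂ - 2 = 53
Pooled variance s_p² = [(n₁-1)s₁² + (n₂-1)s₂²] / (n₁ + n₂ - 2) = [(18)(13.26²) + (35)(10.16²)] / 53 = 127.8829
SE = √(s_p²(1/n₁ + 1/n₂)) = √(127.8829 × (1/19 + 1/36)) = 3.2067
t = (x̄₁ - x̄₂) / SE = (51.85 - 53.91) / 3.2067 = -2.06 / 3.2067 = -0.642
p-value = 0.5234

Since p-value > α = 0.05, we fail to reject H₀.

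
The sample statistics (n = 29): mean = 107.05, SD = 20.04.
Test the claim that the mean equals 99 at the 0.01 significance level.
One-sample t-test:
H₀: μ = 99
H₁: μ ≠ 99
df = n - 1 = 28
t = (x̄ - μ₀) / (s/√n) = (107.05 - 99) / (20.04/√29) = 2.163
p-value = 0.0392

Since p-value > α = 0.01, we fail to reject H₀.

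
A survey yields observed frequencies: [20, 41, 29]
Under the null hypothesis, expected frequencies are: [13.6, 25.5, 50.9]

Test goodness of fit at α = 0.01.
Chi-square goodness of fit test:
H₀: observed counts match expected distribution
H₁: observed counts differ from expected distribution
df = k - 1 = 2
χ² = Σ(O - E)²/E
   = (20 - 13.6)²/13.6 + (41 - 25.5)²/25.5 + (29 - 50.9)²/50.9
   = 3.012 + 9.422 + 9.423
   = 21.86
p-value < 0.0001

Since p-value < α = 0.01, we reject H₀.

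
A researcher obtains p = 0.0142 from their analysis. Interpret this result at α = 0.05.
Since p = 0.0142 < α = 0.05, reject H₀.
There is sufficient evidence to reject the null hypothesis; the result is statistically significant at the 0.05 level.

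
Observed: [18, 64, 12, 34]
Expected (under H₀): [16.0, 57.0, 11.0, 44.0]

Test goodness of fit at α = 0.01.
Chi-square goodness of fit test:
H₀: observed counts match expected distribution
H₁: observed counts differ from expected distribution
df = k - 1 = 3
χ² = Σ(O - E)²/E
   = (18 - 16.0)²/16.0 + (64 - 57.0)²/57.0 + (12 - 11.0)²/11.0 + (34 - 44.0)²/44.0
   = 0.250 + 0.860 + 0.091 + 2.273
   = 3.47
p-value = 0.3242

Since p-value > α = 0.01, we fail to reject H₀.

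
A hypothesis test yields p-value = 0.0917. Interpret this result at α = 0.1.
Since p = 0.0917 < α = 0.1, reject H₀.
There is sufficient evidence to reject the null hypothesis; the result is statistically significant at the 0.1 level.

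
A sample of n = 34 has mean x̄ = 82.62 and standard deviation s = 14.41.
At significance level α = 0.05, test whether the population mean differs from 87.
One-sample t-test:
H₀: μ = 87
H₁: μ ≠ 87
df = n - 1 = 33
t = (x̄ - μ₀) / (s/√n) = (82.62 - 87) / (14.41/√34) = -1.772
p-value = 0.0856

Since p-value > α = 0.05, we fail to reject H₀.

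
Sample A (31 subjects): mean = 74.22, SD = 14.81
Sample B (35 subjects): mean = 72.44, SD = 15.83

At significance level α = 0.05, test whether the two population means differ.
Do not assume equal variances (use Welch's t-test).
Welch's two-sample t-test:
H₀: μ₁ = μ₂
H₁: μ₁ ≠ μ₂
s₁²/n₁ = 14.81²/31 = 7.0754,  s₂²/n₂ = 15.83²/35 = 7.1597
SE = √(s₁²/n₁ + s₂²/n₂) = √(7.0754 + 7.1597) = 3.7729
df (Welch-Satterthwaite) = (s₁²/n₁ + s₂²/n₂)² / [(s₁²/n₁)²/(n₁-1) + (s₂²/n₂)²/(n₂-1)] ≈ 63.79
t = (x̄₁ - x̄₂) / SE = (74.22 - 72.44) / 3.7729 = 1.78 / 3.7729 = 0.472
p-value = 0.6387

Since p-value > α = 0.05, we fail to reject H₀.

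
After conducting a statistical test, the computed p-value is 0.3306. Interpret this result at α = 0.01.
Since p = 0.3306 > α = 0.01, fail to reject H₀.
There is insufficient evidence to reject the null hypothesis; the result is not statistically significant at the 0.01 level.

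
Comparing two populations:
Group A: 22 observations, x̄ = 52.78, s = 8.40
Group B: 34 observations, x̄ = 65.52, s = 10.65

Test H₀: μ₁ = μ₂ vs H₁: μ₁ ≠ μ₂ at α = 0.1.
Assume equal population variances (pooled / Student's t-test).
Student's two-sample t-test (equal variances):
H₀: μ₁ = μ₂
H₁: μ₁ ≠ μ₂
df = n₁ + n₂ - 2 = 54
Pooled variance s_p² = [(n₁-1)s₁² + (n₂-1)s₂²] / (n₁ + n₂ - 2) = [(21)(8.40²) + (33)(10.65²)] / 54 = 96.7538
SE = √(s_p²(1/n₁ + 1/n₂)) = √(96.7538 × (1/22 + 1/34)) = 2.6914
t = (x̄₁ - x̄₂) / SE = (52.78 - 65.52) / 2.6914 = -12.74 / 2.6914 = -4.734
p-value < 0.0001

Since p-value < α = 0.1, we reject H₀.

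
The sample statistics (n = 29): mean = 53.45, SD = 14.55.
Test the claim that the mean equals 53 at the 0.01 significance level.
One-sample t-test:
H₀: μ = 53
H₁: μ ≠ 53
df = n - 1 = 28
t = (x̄ - μ₀) / (s/√n) = (53.45 - 53) / (14.55/√29) = 0.167
p-value = 0.8689

Since p-value > α = 0.01, we fail to reject H₀.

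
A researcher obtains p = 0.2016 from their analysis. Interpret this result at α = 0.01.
Since p = 0.2016 > α = 0.01, fail to reject H₀.
There is insufficient evidence to reject the null hypothesis; the result is not statistically significant at the 0.01 level.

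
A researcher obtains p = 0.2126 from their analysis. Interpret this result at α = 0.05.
Since p = 0.2126 > α = 0.05, fail to reject H₀.
There is insufficient evidence to reject the null hypothesis; the result is not statistically significant at the 0.05 level.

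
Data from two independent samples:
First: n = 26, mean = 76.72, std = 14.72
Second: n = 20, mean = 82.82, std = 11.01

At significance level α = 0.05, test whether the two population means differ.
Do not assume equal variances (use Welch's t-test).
Welch's two-sample t-test:
H₀: μ₁ = μ₂
H₁: μ₁ ≠ μ₂
s₁²/n₁ = 14.72²/26 = 8.3338,  s₂²/n₂ = 11.01²/20 = 6.0610
SE = √(s₁²/n₁ + s₂²/n₂) = √(8.3338 + 6.0610) = 3.7940
df (Welch-Satterthwaite) = (s₁²/n₁ + s₂²/n₂)² / [(s₁²/n₁)²/(n₁-1) + (s₂²/n₂)²/(n₂-1)] ≈ 43.98
t = (x̄₁ - x̄₂) / SE = (76.72 - 82.82) / 3.7940 = -6.10 / 3.7940 = -1.608
p-value = 0.1150

Since p-value > α = 0.05, we fail to reject H₀.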